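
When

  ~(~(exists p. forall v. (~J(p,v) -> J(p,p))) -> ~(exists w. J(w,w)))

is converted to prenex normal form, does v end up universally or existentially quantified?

existential

First replace A → B with ¬A ∨ B.
  ~(~~(exists p. forall v. (~~J(p,v) | J(p,p))) | ~(exists w. J(w,w)))
Push ¬ through the quantifiers and connectives to reach negation normal form:
  (forall p. exists v. (~J(p,v) & ~J(p,p))) & (exists w. J(w,w))
All bound variables are already distinct, so no renaming is needed.
Finally move all quantifiers to the prefix:
  forall p. exists v. exists w. (~J(p,v) & ~J(p,p) & J(w,w))
The quantifier forall v sits under an odd number of negations (counting the antecedent side of each →), so it flips to exists v.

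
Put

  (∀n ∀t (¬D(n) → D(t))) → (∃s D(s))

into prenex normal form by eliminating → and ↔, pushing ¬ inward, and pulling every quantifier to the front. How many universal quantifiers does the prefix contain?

0

Eliminate → and ↔ using ¬ and ∨.
  ¬(∀n ∀t (¬¬D(n) ∨ D(t))) ∨ (∃s D(s))
Drive negations inward (¬∀x A ≡ ∃x ¬A, ¬∃x A ≡ ∀x ¬A, De Morgan for ∧/∨):
  (∃n ∃t (¬D(n) ∧ ¬D(t))) ∨ (∃s D(s))
All bound variables are already distinct, so no renaming is needed.
Extract every quantifier outward, since the variables are now distinct and don't occur free across branches:
  ∃n ∃t ∃s (¬D(n) ∧ ¬D(t) ∨ D(s))
The prefix is ∃n ∃t ∃s: 0 universal, 3 existential.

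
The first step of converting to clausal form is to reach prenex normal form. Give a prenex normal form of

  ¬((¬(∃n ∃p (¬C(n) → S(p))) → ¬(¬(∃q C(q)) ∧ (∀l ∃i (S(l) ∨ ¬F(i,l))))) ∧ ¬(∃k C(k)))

Eliminate → and ↔ using ¬ and ∨.
  ¬((¬¬(∃n ∃p (¬¬C(n) ∨ S(p))) ∨ ¬(¬(∃q C(q)) ∧ (∀l ∃i (S(l) ∨ ¬F(i,l))))) ∧ ¬(∃k C(k)))
Drive negations inward (¬∀x A ≡ ∃x ¬A, ¬∃x A ≡ ∀x ¬A, De Morgan for ∧/∨):
  (∀n ∀p (¬C(n) ∧ ¬S(p))) ∧ (∀q ¬C(q)) ∧ (∀l ∃i (S(l) ∨ ¬F(i,l))) ∨ (∃k C(k))
Extract every quantifier outward, since the variables are now distinct and don't occur free across branches:
  ∀n ∀p ∀q ∀l ∃i ∃k (¬C(n) ∧ ¬S(p) ∧ ¬C(q) ∧ (S(l) ∨ ¬F(i,l)) ∨ C(k))

∀n ∀p ∀q ∀l ∃i ∃k (¬C(n) ∧ ¬S(p) ∧ ¬C(q) ∧ (S(l) ∨ ¬F(i,l)) ∨ C(k))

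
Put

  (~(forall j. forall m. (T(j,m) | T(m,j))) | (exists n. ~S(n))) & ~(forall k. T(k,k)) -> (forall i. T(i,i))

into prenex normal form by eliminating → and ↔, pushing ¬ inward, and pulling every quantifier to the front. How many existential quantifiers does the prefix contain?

Eliminate → and ↔ using ¬ and ∨.
  ~((~(forall j. forall m. (T(j,m) | T(m,j))) | (exists n. ~S(n))) & ~(forall k. T(k,k))) | (forall i. T(i,i))
Move each ¬ inward, flipping quantifiers it crosses:
  (forall j. forall m. (T(j,m) | T(m,j))) & (forall n. S(n)) | (forall k. T(k,k)) | (forall i. T(i,i))
Pull the quantifiers to the front (each side's bound variable is not free in the other side):
  forall j. forall m. forall n. forall k. forall i. ((T(j,m) | T(m,j)) & S(n) | T(k,k) | T(i,i))
The prefix is forall j forall m forall n forall k forall i: 5 universal, 0 existential.

0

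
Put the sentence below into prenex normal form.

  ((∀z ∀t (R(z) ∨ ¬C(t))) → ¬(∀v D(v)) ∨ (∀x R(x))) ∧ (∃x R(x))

∃z ∃t ∃v ∀x ∃b ((¬R(z) ∧ C(t) ∨ ¬D(v) ∨ R(x)) ∧ R(b))

Rewrite implications/biconditionals: A → B as ¬A ∨ B.
  (¬(∀z ∀t (R(z) ∨ ¬C(t))) ∨ ¬(∀v D(v)) ∨ (∀x R(x))) ∧ (∃x R(x))
Move each ¬ inward, flipping quantifiers it crosses:
  ((∃z ∃t (¬R(z) ∧ C(t))) ∨ (∃v ¬D(v)) ∨ (∀x R(x))) ∧ (∃x R(x))
Give each quantifier a distinct variable: x↦b.
  ((∃z ∃t (¬R(z) ∧ C(t))) ∨ (∃v ¬D(v)) ∨ (∀x R(x))) ∧ (∃b R(b))
Finally move all quantifiers to the prefix:
  ∃z ∃t ∃v ∀x ∃b ((¬R(z) ∧ C(t) ∨ ¬D(v) ∨ R(x)) ∧ R(b))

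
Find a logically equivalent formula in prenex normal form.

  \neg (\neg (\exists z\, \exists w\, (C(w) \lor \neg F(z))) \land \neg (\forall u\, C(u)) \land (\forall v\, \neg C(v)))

\exists z\, \exists w\, \forall u\, \exists v\, (C(w) \lor \neg F(z) \lor C(u) \lor C(v))

Push ¬ through the quantifiers and connectives to reach negation normal form:
  (\exists z\, \exists w\, (C(w) \lor \neg F(z))) \lor (\forall u\, C(u)) \lor (\exists v\, C(v))
All bound variables are already distinct, so no renaming is needed.
Finally move all quantifiers to the prefix:
  \exists z\, \exists w\, \forall u\, \exists v\, (C(w) \lor \neg F(z) \lor C(u) \lor C(v))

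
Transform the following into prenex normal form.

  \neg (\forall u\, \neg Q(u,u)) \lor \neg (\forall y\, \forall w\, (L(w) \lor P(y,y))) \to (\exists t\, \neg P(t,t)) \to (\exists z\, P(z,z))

\forall u\, \forall y\, \forall w\, \forall t\, \exists z\, (\neg Q(u,u) \land (L(w) \lor P(y,y)) \lor P(t,t) \lor P(z,z))

Rewrite implications/biconditionals: A → B as ¬A ∨ B.
  \neg (\neg (\forall u\, \neg Q(u,u)) \lor \neg (\forall y\, \forall w\, (L(w) \lor P(y,y)))) \lor \neg (\exists t\, \neg P(t,t)) \lor (\exists z\, P(z,z))
Move each ¬ inward, flipping quantifiers it crosses:
  (\forall u\, \neg Q(u,u)) \land (\forall y\, \forall w\, (L(w) \lor P(y,y))) \lor (\forall t\, P(t,t)) \lor (\exists z\, P(z,z))
All bound variables are already distinct, so no renaming is needed.
Extract every quantifier outward, since the variables are now distinct and don't occur free across branches:
  \forall u\, \forall y\, \forall w\, \forall t\, \exists z\, (\neg Q(u,u) \land (L(w) \lor P(y,y)) \lor P(t,t) \lor P(z,z))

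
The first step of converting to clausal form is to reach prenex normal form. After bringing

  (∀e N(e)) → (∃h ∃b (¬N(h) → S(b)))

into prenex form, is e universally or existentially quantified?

existential

First replace A → B with ¬A ∨ B.
  ¬(∀e N(e)) ∨ (∃h ∃b (¬¬N(h) ∨ S(b)))
Drive negations inward (¬∀x A ≡ ∃x ¬A, ¬∃x A ≡ ∀x ¬A, De Morgan for ∧/∨):
  (∃e ¬N(e)) ∨ (∃h ∃b (N(h) ∨ S(b)))
Pull the quantifiers to the front (each side's bound variable is not free in the other side):
  ∃e ∃h ∃b (¬N(e) ∨ N(h) ∨ S(b))
The quantifier ∀e sits under an odd number of negations (counting the antecedent side of each →), so it flips to ∃e.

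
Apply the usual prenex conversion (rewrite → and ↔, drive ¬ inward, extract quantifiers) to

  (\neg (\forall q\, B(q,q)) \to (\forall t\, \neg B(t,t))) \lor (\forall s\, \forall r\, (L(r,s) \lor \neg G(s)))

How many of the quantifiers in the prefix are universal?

First replace A → B with ¬A ∨ B.
  \neg \neg (\forall q\, B(q,q)) \lor (\forall t\, \neg B(t,t)) \lor (\forall s\, \forall r\, (L(r,s) \lor \neg G(s)))
Move each ¬ inward, flipping quantifiers it crosses:
  (\forall q\, B(q,q)) \lor (\forall t\, \neg B(t,t)) \lor (\forall s\, \forall r\, (L(r,s) \lor \neg G(s)))
Pull the quantifiers to the front (each side's bound variable is not free in the other side):
  \forall q\, \forall t\, \forall s\, \forall r\, (B(q,q) \lor \neg B(t,t) \lor L(r,s) \lor \neg G(s))
The prefix is \forall q \forall t \forall s \forall r: 4 universal, 0 existential.

4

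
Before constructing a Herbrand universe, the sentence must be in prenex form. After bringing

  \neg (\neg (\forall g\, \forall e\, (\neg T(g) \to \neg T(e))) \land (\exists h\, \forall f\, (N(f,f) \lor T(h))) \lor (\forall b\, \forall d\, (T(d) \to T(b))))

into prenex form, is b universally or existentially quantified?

Rewrite implications/biconditionals: A → B as ¬A ∨ B.
  \neg (\neg (\forall g\, \forall e\, (\neg \neg T(g) \lor \neg T(e))) \land (\exists h\, \forall f\, (N(f,f) \lor T(h))) \lor (\forall b\, \forall d\, (\neg T(d) \lor T(b))))
Drive negations inward (¬∀x A ≡ ∃x ¬A, ¬∃x A ≡ ∀x ¬A, De Morgan for ∧/∨):
  ((\forall g\, \forall e\, (T(g) \lor \neg T(e))) \lor (\forall h\, \exists f\, (\neg N(f,f) \land \neg T(h)))) \land (\exists b\, \exists d\, (T(d) \land \neg T(b)))
Extract every quantifier outward, since the variables are now distinct and don't occur free across branches:
  \forall g\, \forall e\, \forall h\, \exists f\, \exists b\, \exists d\, ((T(g) \lor \neg T(e) \lor \neg N(f,f) \land \neg T(h)) \land T(d) \land \neg T(b))
The quantifier \forall b sits under an odd number of negations (counting the antecedent side of each →), so it flips to \exists b.

existential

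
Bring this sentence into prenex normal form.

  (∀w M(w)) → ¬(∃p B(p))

∃w ∀p (¬M(w) ∨ ¬B(p))

Rewrite implications/biconditionals: A → B as ¬A ∨ B.
  ¬(∀w M(w)) ∨ ¬(∃p B(p))
Push ¬ through the quantifiers and connectives to reach negation normal form:
  (∃w ¬M(w)) ∨ (∀p ¬B(p))
Extract every quantifier outward, since the variables are now distinct and don't occur free across branches:
  ∃w ∀p (¬M(w) ∨ ¬B(p))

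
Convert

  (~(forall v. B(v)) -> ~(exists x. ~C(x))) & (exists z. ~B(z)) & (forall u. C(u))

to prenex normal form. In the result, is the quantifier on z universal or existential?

existential

Rewrite implications/biconditionals: A → B as ¬A ∨ B.
  (~~(forall v. B(v)) | ~(exists x. ~C(x))) & (exists z. ~B(z)) & (forall u. C(u))
Push ¬ through the quantifiers and connectives to reach negation normal form:
  ((forall v. B(v)) | (forall x. C(x))) & (exists z. ~B(z)) & (forall u. C(u))
Extract every quantifier outward, since the variables are now distinct and don't occur free across branches:
  forall v. forall x. exists z. forall u. ((B(v) | C(x)) & ~B(z) & C(u))
The quantifier exists z sits under an even number of negations (counting the antecedent side of each →), so it remains existential.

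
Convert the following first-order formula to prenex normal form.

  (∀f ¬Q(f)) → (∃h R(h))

Rewrite implications/biconditionals: A → B as ¬A ∨ B.
  ¬(∀f ¬Q(f)) ∨ (∃h R(h))
Drive negations inward (¬∀x A ≡ ∃x ¬A, ¬∃x A ≡ ∀x ¬A, De Morgan for ∧/∨):
  (∃f Q(f)) ∨ (∃h R(h))
Pull the quantifiers to the front (each side's bound variable is not free in the other side):
  ∃f ∃h (Q(f) ∨ R(h))

∃f ∃h (Q(f) ∨ R(h))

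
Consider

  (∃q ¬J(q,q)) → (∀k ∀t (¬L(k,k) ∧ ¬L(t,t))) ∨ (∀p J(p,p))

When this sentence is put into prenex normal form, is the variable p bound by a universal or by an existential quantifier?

universal

First replace A → B with ¬A ∨ B.
  ¬(∃q ¬J(q,q)) ∨ (∀k ∀t (¬L(k,k) ∧ ¬L(t,t))) ∨ (∀p J(p,p))
Push ¬ through the quantifiers and connectives to reach negation normal form:
  (∀q J(q,q)) ∨ (∀k ∀t (¬L(k,k) ∧ ¬L(t,t))) ∨ (∀p J(p,p))
All bound variables are already distinct, so no renaming is needed.
Pull the quantifiers to the front (each side's bound variable is not free in the other side):
  ∀q ∀k ∀t ∀p (J(q,q) ∨ ¬L(k,k) ∧ ¬L(t,t) ∨ J(p,p))
The quantifier ∀p sits under an even number of negations (counting the antecedent side of each →), so it remains universal.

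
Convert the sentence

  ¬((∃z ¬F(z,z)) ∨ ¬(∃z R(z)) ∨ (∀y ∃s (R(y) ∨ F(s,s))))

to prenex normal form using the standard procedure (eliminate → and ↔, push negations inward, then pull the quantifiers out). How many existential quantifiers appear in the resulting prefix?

Move each ¬ inward, flipping quantifiers it crosses:
  (∀z F(z,z)) ∧ (∃z R(z)) ∧ (∃y ∀s (¬R(y) ∧ ¬F(s,s)))
Standardize variables apart so no two quantifiers bind the same name: z↦t.
  (∀z F(z,z)) ∧ (∃t R(t)) ∧ (∃y ∀s (¬R(y) ∧ ¬F(s,s)))
Pull the quantifiers to the front (each side's bound variable is not free in the other side):
  ∀z ∃t ∃y ∀s (F(z,z) ∧ R(t) ∧ ¬R(y) ∧ ¬F(s,s))
The prefix is ∀z ∃t ∃y ∀s: 2 universal, 2 existential.

2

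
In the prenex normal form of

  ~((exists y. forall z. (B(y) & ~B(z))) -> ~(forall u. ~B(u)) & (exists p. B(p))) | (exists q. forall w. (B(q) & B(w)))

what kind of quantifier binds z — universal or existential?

Rewrite implications/biconditionals: A → B as ¬A ∨ B.
  ~(~(exists y. forall z. (B(y) & ~B(z))) | ~(forall u. ~B(u)) & (exists p. B(p))) | (exists q. forall w. (B(q) & B(w)))
Push ¬ through the quantifiers and connectives to reach negation normal form:
  (exists y. forall z. (B(y) & ~B(z))) & ((forall u. ~B(u)) | (forall p. ~B(p))) | (exists q. forall w. (B(q) & B(w)))
All bound variables are already distinct, so no renaming is needed.
Pull the quantifiers to the front (each side's bound variable is not free in the other side):
  exists y. forall z. forall u. forall p. exists q. forall w. (B(y) & ~B(z) & (~B(u) | ~B(p)) | B(q) & B(w))
The quantifier forall z sits under an even number of negations (counting the antecedent side of each →), so it remains universal.

universal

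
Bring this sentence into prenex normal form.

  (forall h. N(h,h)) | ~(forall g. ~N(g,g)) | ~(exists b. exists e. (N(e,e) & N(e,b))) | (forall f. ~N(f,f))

forall h. exists g. forall b. forall e. forall f. (N(h,h) | N(g,g) | ~N(e,e) | ~N(e,b) | ~N(f,f))

Push ¬ through the quantifiers and connectives to reach negation normal form:
  (forall h. N(h,h)) | (exists g. N(g,g)) | (forall b. forall e. (~N(e,e) | ~N(e,b))) | (forall f. ~N(f,f))
Finally move all quantifiers to the prefix:
  forall h. exists g. forall b. forall e. forall f. (N(h,h) | N(g,g) | ~N(e,e) | ~N(e,b) | ~N(f,f))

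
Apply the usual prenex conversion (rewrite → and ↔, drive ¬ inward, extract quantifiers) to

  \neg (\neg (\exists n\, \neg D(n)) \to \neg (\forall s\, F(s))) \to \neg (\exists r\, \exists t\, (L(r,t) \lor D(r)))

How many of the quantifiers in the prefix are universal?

2

First replace A → B with ¬A ∨ B.
  \neg \neg (\neg \neg (\exists n\, \neg D(n)) \lor \neg (\forall s\, F(s))) \lor \neg (\exists r\, \exists t\, (L(r,t) \lor D(r)))
Drive negations inward (¬∀x A ≡ ∃x ¬A, ¬∃x A ≡ ∀x ¬A, De Morgan for ∧/∨):
  (\exists n\, \neg D(n)) \lor (\exists s\, \neg F(s)) \lor (\forall r\, \forall t\, (\neg L(r,t) \land \neg D(r)))
All bound variables are already distinct, so no renaming is needed.
Extract every quantifier outward, since the variables are now distinct and don't occur free across branches:
  \exists n\, \exists s\, \forall r\, \forall t\, (\neg D(n) \lor \neg F(s) \lor \neg L(r,t) \land \neg D(r))
The prefix is \exists n \exists s \forall r \forall t: 2 universal, 2 existential.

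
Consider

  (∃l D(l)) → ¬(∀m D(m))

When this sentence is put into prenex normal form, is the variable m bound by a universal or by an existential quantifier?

Rewrite implications/biconditionals: A → B as ¬A ∨ B.
  ¬(∃l D(l)) ∨ ¬(∀m D(m))
Push ¬ through the quantifiers and connectives to reach negation normal form:
  (∀l ¬D(l)) ∨ (∃m ¬D(m))
All bound variables are already distinct, so no renaming is needed.
Finally move all quantifiers to the prefix:
  ∀l ∃m (¬D(l) ∨ ¬D(m))
The quantifier ∀m sits under an odd number of negations (counting the antecedent side of each →), so it flips to ∃m.

existential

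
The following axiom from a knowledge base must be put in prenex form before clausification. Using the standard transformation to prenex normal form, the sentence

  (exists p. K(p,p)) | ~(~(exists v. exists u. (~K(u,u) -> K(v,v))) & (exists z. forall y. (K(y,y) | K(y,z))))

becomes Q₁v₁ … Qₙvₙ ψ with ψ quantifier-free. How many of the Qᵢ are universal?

Rewrite implications/biconditionals: A → B as ¬A ∨ B.
  (exists p. K(p,p)) | ~(~(exists v. exists u. (~~K(u,u) | K(v,v))) & (exists z. forall y. (K(y,y) | K(y,z))))
Drive negations inward (¬∀x A ≡ ∃x ¬A, ¬∃x A ≡ ∀x ¬A, De Morgan for ∧/∨):
  (exists p. K(p,p)) | (exists v. exists u. (K(u,u) | K(v,v))) | (forall z. exists y. (~K(y,y) & ~K(y,z)))
Finally move all quantifiers to the prefix:
  exists p. exists v. exists u. forall z. exists y. (K(p,p) | K(u,u) | K(v,v) | ~K(y,y) & ~K(y,z))
The prefix is exists p exists v exists u forall z exists y: 1 universal, 4 existential.

1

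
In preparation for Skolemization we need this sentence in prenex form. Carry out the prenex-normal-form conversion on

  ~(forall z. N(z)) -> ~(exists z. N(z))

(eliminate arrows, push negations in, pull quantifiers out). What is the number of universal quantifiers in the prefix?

2

Eliminate → and ↔ using ¬ and ∨.
  ~~(forall z. N(z)) | ~(exists z. N(z))
Move each ¬ inward, flipping quantifiers it crosses:
  (forall z. N(z)) | (forall z. ~N(z))
Rename bound variables to avoid capture: z↦y1.
  (forall z. N(z)) | (forall y1. ~N(y1))
Finally move all quantifiers to the prefix:
  forall z. forall y1. (N(z) | ~N(y1))
The prefix is forall z forall y1: 2 universal, 0 existential.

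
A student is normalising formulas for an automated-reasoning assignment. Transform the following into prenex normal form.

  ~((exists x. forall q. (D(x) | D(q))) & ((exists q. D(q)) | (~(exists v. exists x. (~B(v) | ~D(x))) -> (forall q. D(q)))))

Rewrite implications/biconditionals: A → B as ¬A ∨ B.
  ~((exists x. forall q. (D(x) | D(q))) & ((exists q. D(q)) | ~~(exists v. exists x. (~B(v) | ~D(x))) | (forall q. D(q))))
Push ¬ through the quantifiers and connectives to reach negation normal form:
  (forall x. exists q. (~D(x) & ~D(q))) | (forall q. ~D(q)) & (forall v. forall x. (B(v) & D(x))) & (exists q. ~D(q))
Standardize variables apart so no two quantifiers bind the same name: q↦v1, x↦c, q↦u.
  (forall x. exists q. (~D(x) & ~D(q))) | (forall v1. ~D(v1)) & (forall v. forall c. (B(v) & D(c))) & (exists u. ~D(u))
Extract every quantifier outward, since the variables are now distinct and don't occur free across branches:
  forall x. exists q. forall v1. forall v. forall c. exists u. (~D(x) & ~D(q) | ~D(v1) & B(v) & D(c) & ~D(u))

forall x. exists q. forall v1. forall v. forall c. exists u. (~D(x) & ~D(q) | ~D(v1) & B(v) & D(c) & ~D(u))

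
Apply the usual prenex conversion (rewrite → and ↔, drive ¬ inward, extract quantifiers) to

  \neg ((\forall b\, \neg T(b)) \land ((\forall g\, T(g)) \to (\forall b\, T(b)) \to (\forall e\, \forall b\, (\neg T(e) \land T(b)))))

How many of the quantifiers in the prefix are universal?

Eliminate → and ↔ using ¬ and ∨.
  \neg ((\forall b\, \neg T(b)) \land (\neg (\forall g\, T(g)) \lor \neg (\forall b\, T(b)) \lor (\forall e\, \forall b\, (\neg T(e) \land T(b)))))
Push ¬ through the quantifiers and connectives to reach negation normal form:
  (\exists b\, T(b)) \lor (\forall g\, T(g)) \land (\forall b\, T(b)) \land (\exists e\, \exists b\, (T(e) \lor \neg T(b)))
Rename bound variables to avoid capture: b↦u1, b↦v.
  (\exists b\, T(b)) \lor (\forall g\, T(g)) \land (\forall u1\, T(u1)) \land (\exists e\, \exists v\, (T(e) \lor \neg T(v)))
Extract every quantifier outward, since the variables are now distinct and don't occur free across branches:
  \exists b\, \forall g\, \forall u1\, \exists e\, \exists v\, (T(b) \lor T(g) \land T(u1) \land (T(e) \lor \neg T(v)))
The prefix is \exists b \forall g \forall u1 \exists e \exists v: 2 universal, 3 existential.

2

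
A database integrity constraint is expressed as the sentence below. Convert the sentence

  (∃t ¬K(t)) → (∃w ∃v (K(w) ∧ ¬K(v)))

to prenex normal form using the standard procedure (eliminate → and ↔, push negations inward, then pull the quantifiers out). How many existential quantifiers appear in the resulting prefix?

First replace A → B with ¬A ∨ B.
  ¬(∃t ¬K(t)) ∨ (∃w ∃v (K(w) ∧ ¬K(v)))
Move each ¬ inward, flipping quantifiers it crosses:
  (∀t K(t)) ∨ (∃w ∃v (K(w) ∧ ¬K(v)))
All bound variables are already distinct, so no renaming is needed.
Extract every quantifier outward, since the variables are now distinct and don't occur free across branches:
  ∀t ∃w ∃v (K(t) ∨ K(w) ∧ ¬K(v))
The prefix is ∀t ∃w ∃v: 1 universal, 2 existential.

2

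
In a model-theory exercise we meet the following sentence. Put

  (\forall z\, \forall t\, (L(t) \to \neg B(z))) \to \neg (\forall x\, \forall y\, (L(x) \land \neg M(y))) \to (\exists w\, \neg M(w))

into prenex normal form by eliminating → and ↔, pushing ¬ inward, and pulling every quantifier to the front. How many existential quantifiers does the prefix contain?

3

First replace A → B with ¬A ∨ B.
  \neg (\forall z\, \forall t\, (\neg L(t) \lor \neg B(z))) \lor \neg \neg (\forall x\, \forall y\, (L(x) \land \neg M(y))) \lor (\exists w\, \neg M(w))
Drive negations inward (¬∀x A ≡ ∃x ¬A, ¬∃x A ≡ ∀x ¬A, De Morgan for ∧/∨):
  (\exists z\, \exists t\, (L(t) \land B(z))) \lor (\forall x\, \forall y\, (L(x) \land \neg M(y))) \lor (\exists w\, \neg M(w))
Pull the quantifiers to the front (each side's bound variable is not free in the other side):
  \exists z\, \exists t\, \forall x\, \forall y\, \exists w\, (L(t) \land B(z) \lor L(x) \land \neg M(y) \lor \neg M(w))
The prefix is \exists z \exists t \forall x \forall y \exists w: 2 universal, 3 existential.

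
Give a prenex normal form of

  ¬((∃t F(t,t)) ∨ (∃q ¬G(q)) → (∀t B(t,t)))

∃t ∃q ∃v ((F(t,t) ∨ ¬G(q)) ∧ ¬B(v,v))

Rewrite implications/biconditionals: A → B as ¬A ∨ B.
  ¬(¬((∃t F(t,t)) ∨ (∃q ¬G(q))) ∨ (∀t B(t,t)))
Drive negations inward (¬∀x A ≡ ∃x ¬A, ¬∃x A ≡ ∀x ¬A, De Morgan for ∧/∨):
  ((∃t F(t,t)) ∨ (∃q ¬G(q))) ∧ (∃t ¬B(t,t))
Rename bound variables to avoid capture: t↦v.
  ((∃t F(t,t)) ∨ (∃q ¬G(q))) ∧ (∃v ¬B(v,v))
Extract every quantifier outward, since the variables are now distinct and don't occur free across branches:
  ∃t ∃q ∃v ((F(t,t) ∨ ¬G(q)) ∧ ¬B(v,v))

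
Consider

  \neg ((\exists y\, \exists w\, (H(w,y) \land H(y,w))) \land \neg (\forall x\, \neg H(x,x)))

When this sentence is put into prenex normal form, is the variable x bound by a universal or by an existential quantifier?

Push ¬ through the quantifiers and connectives to reach negation normal form:
  (\forall y\, \forall w\, (\neg H(w,y) \lor \neg H(y,w))) \lor (\forall x\, \neg H(x,x))
All bound variables are already distinct, so no renaming is needed.
Finally move all quantifiers to the prefix:
  \forall y\, \forall w\, \forall x\, (\neg H(w,y) \lor \neg H(y,w) \lor \neg H(x,x))
The quantifier \forall x sits under an even number of negations, so it remains universal.

universal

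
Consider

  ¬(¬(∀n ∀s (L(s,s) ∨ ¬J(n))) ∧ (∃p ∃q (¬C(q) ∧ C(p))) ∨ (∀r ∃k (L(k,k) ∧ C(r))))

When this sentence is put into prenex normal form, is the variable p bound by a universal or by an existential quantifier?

universal

Move each ¬ inward, flipping quantifiers it crosses:
  ((∀n ∀s (L(s,s) ∨ ¬J(n))) ∨ (∀p ∀q (C(q) ∨ ¬C(p)))) ∧ (∃r ∀k (¬L(k,k) ∨ ¬C(r)))
Pull the quantifiers to the front (each side's bound variable is not free in the other side):
  ∀n ∀s ∀p ∀q ∃r ∀k ((L(s,s) ∨ ¬J(n) ∨ C(q) ∨ ¬C(p)) ∧ (¬L(k,k) ∨ ¬C(r)))
The quantifier ∃p sits under an odd number of negations, so it flips to ∀p.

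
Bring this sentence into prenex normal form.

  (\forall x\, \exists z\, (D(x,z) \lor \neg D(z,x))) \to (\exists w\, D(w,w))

First replace A → B with ¬A ∨ B.
  \neg (\forall x\, \exists z\, (D(x,z) \lor \neg D(z,x))) \lor (\exists w\, D(w,w))
Drive negations inward (¬∀x A ≡ ∃x ¬A, ¬∃x A ≡ ∀x ¬A, De Morgan for ∧/∨):
  (\exists x\, \forall z\, (\neg D(x,z) \land D(z,x))) \lor (\exists w\, D(w,w))
All bound variables are already distinct, so no renaming is needed.
Extract every quantifier outward, since the variables are now distinct and don't occur free across branches:
  \exists x\, \forall z\, \exists w\, (\neg D(x,z) \land D(z,x) \lor D(w,w))

\exists x\, \forall z\, \exists w\, (\neg D(x,z) \land D(z,x) \lor D(w,w))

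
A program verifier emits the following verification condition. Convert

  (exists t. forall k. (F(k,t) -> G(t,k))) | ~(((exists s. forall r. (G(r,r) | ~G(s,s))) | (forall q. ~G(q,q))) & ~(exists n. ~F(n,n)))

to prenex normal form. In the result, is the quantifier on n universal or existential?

First replace A → B with ¬A ∨ B.
  (exists t. forall k. (~F(k,t) | G(t,k))) | ~(((exists s. forall r. (G(r,r) | ~G(s,s))) | (forall q. ~G(q,q))) & ~(exists n. ~F(n,n)))
Push ¬ through the quantifiers and connectives to reach negation normal form:
  (exists t. forall k. (~F(k,t) | G(t,k))) | (forall s. exists r. (~G(r,r) & G(s,s))) & (exists q. G(q,q)) | (exists n. ~F(n,n))
Pull the quantifiers to the front (each side's bound variable is not free in the other side):
  exists t. forall k. forall s. exists r. exists q. exists n. (~F(k,t) | G(t,k) | ~G(r,r) & G(s,s) & G(q,q) | ~F(n,n))
The quantifier exists n sits under an even number of negations (counting the antecedent side of each →), so it remains existential.

existential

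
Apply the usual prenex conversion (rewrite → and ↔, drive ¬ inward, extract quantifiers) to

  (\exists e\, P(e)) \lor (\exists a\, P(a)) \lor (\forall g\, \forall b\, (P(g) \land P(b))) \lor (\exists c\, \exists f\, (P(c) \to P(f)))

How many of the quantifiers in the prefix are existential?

4

Rewrite implications/biconditionals: A → B as ¬A ∨ B.
  (\exists e\, P(e)) \lor (\exists a\, P(a)) \lor (\forall g\, \forall b\, (P(g) \land P(b))) \lor (\exists c\, \exists f\, (\neg P(c) \lor P(f)))
All bound variables are already distinct, so no renaming is needed.
Pull the quantifiers to the front (each side's bound variable is not free in the other side):
  \exists e\, \exists a\, \forall g\, \forall b\, \exists c\, \exists f\, (P(e) \lor P(a) \lor P(g) \land P(b) \lor \neg P(c) \lor P(f))
The prefix is \exists e \exists a \forall g \forall b \exists c \exists f: 2 universal, 4 existential.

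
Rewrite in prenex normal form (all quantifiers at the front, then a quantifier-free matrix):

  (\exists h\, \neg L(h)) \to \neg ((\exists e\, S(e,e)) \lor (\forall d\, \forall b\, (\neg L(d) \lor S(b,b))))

First replace A → B with ¬A ∨ B.
  \neg (\exists h\, \neg L(h)) \lor \neg ((\exists e\, S(e,e)) \lor (\forall d\, \forall b\, (\neg L(d) \lor S(b,b))))
Move each ¬ inward, flipping quantifiers it crosses:
  (\forall h\, L(h)) \lor (\forall e\, \neg S(e,e)) \land (\exists d\, \exists b\, (L(d) \land \neg S(b,b)))
All bound variables are already distinct, so no renaming is needed.
Finally move all quantifiers to the prefix:
  \forall h\, \forall e\, \exists d\, \exists b\, (L(h) \lor \neg S(e,e) \land L(d) \land \neg S(b,b))

\forall h\, \forall e\, \exists d\, \exists b\, (L(h) \lor \neg S(e,e) \land L(d) \land \neg S(b,b))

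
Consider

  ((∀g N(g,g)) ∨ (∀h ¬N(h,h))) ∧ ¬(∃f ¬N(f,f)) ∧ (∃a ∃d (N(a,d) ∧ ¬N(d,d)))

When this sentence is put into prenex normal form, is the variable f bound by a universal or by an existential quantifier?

Push ¬ through the quantifiers and connectives to reach negation normal form:
  ((∀g N(g,g)) ∨ (∀h ¬N(h,h))) ∧ (∀f N(f,f)) ∧ (∃a ∃d (N(a,d) ∧ ¬N(d,d)))
All bound variables are already distinct, so no renaming is needed.
Finally move all quantifiers to the prefix:
  ∀g ∀h ∀f ∃a ∃d ((N(g,g) ∨ ¬N(h,h)) ∧ N(f,f) ∧ N(a,d) ∧ ¬N(d,d))
The quantifier ∃f sits under an odd number of negations, so it flips to ∀f.

universal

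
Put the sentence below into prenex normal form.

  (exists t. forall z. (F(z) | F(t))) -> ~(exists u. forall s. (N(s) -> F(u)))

forall t. exists z. forall u. exists s. (~F(z) & ~F(t) | N(s) & ~F(u))

First replace A → B with ¬A ∨ B.
  ~(exists t. forall z. (F(z) | F(t))) | ~(exists u. forall s. (~N(s) | F(u)))
Drive negations inward (¬∀x A ≡ ∃x ¬A, ¬∃x A ≡ ∀x ¬A, De Morgan for ∧/∨):
  (forall t. exists z. (~F(z) & ~F(t))) | (forall u. exists s. (N(s) & ~F(u)))
Pull the quantifiers to the front (each side's bound variable is not free in the other side):
  forall t. exists z. forall u. exists s. (~F(z) & ~F(t) | N(s) & ~F(u))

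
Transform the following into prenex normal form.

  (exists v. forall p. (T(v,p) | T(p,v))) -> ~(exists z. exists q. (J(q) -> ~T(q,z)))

First replace A → B with ¬A ∨ B.
  ~(exists v. forall p. (T(v,p) | T(p,v))) | ~(exists z. exists q. (~J(q) | ~T(q,z)))
Move each ¬ inward, flipping quantifiers it crosses:
  (forall v. exists p. (~T(v,p) & ~T(p,v))) | (forall z. forall q. (J(q) & T(q,z)))
Extract every quantifier outward, since the variables are now distinct and don't occur free across branches:
  forall v. exists p. forall z. forall q. (~T(v,p) & ~T(p,v) | J(q) & T(q,z))

forall v. exists p. forall z. forall q. (~T(v,p) & ~T(p,v) | J(q) & T(q,z))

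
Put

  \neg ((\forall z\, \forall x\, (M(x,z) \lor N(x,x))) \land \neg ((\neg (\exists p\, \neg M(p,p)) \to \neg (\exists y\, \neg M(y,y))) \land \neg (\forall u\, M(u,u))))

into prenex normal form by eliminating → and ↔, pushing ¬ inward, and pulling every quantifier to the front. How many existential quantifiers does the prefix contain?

4

Rewrite implications/biconditionals: A → B as ¬A ∨ B.
  \neg ((\forall z\, \forall x\, (M(x,z) \lor N(x,x))) \land \neg ((\neg \neg (\exists p\, \neg M(p,p)) \lor \neg (\exists y\, \neg M(y,y))) \land \neg (\forall u\, M(u,u))))
Drive negations inward (¬∀x A ≡ ∃x ¬A, ¬∃x A ≡ ∀x ¬A, De Morgan for ∧/∨):
  (\exists z\, \exists x\, (\neg M(x,z) \land \neg N(x,x))) \lor ((\exists p\, \neg M(p,p)) \lor (\forall y\, M(y,y))) \land (\exists u\, \neg M(u,u))
All bound variables are already distinct, so no renaming is needed.
Finally move all quantifiers to the prefix:
  \exists z\, \exists x\, \exists p\, \forall y\, \exists u\, (\neg M(x,z) \land \neg N(x,x) \lor (\neg M(p,p) \lor M(y,y)) \land \neg M(u,u))
The prefix is \exists z \exists x \exists p \forall y \exists u: 1 universal, 4 existential.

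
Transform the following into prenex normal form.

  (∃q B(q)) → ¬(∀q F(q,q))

∀q ∃u1 (¬B(q) ∨ ¬F(u1,u1))

Eliminate → and ↔ using ¬ and ∨.
  ¬(∃q B(q)) ∨ ¬(∀q F(q,q))
Move each ¬ inward, flipping quantifiers it crosses:
  (∀q ¬B(q)) ∨ (∃q ¬F(q,q))
Standardize variables apart so no two quantifiers bind the same name: q↦u1.
  (∀q ¬B(q)) ∨ (∃u1 ¬F(u1,u1))
Extract every quantifier outward, since the variables are now distinct and don't occur free across branches:
  ∀q ∃u1 (¬B(q) ∨ ¬F(u1,u1))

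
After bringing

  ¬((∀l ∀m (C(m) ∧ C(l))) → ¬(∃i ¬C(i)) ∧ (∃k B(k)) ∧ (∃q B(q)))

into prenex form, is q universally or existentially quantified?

universal

Rewrite implications/biconditionals: A → B as ¬A ∨ B.
  ¬(¬(∀l ∀m (C(m) ∧ C(l))) ∨ ¬(∃i ¬C(i)) ∧ (∃k B(k)) ∧ (∃q B(q)))
Push ¬ through the quantifiers and connectives to reach negation normal form:
  (∀l ∀m (C(m) ∧ C(l))) ∧ ((∃i ¬C(i)) ∨ (∀k ¬B(k)) ∨ (∀q ¬B(q)))
All bound variables are already distinct, so no renaming is needed.
Extract every quantifier outward, since the variables are now distinct and don't occur free across branches:
  ∀l ∀m ∃i ∀k ∀q (C(m) ∧ C(l) ∧ (¬C(i) ∨ ¬B(k) ∨ ¬B(q)))
The quantifier ∃q sits under an odd number of negations (counting the antecedent side of each →), so it flips to ∀q.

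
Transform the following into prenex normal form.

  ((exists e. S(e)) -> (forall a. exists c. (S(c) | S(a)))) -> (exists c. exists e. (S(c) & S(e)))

exists e. exists a. forall c. exists r. exists u. (S(e) & ~S(c) & ~S(a) | S(r) & S(u))

Rewrite implications/biconditionals: A → B as ¬A ∨ B.
  ~(~(exists e. S(e)) | (forall a. exists c. (S(c) | S(a)))) | (exists c. exists e. (S(c) & S(e)))
Push ¬ through the quantifiers and connectives to reach negation normal form:
  (exists e. S(e)) & (exists a. forall c. (~S(c) & ~S(a))) | (exists c. exists e. (S(c) & S(e)))
Give each quantifier a distinct variable: c↦r, e↦u.
  (exists e. S(e)) & (exists a. forall c. (~S(c) & ~S(a))) | (exists r. exists u. (S(r) & S(u)))
Finally move all quantifiers to the prefix:
  exists e. exists a. forall c. exists r. exists u. (S(e) & ~S(c) & ~S(a) | S(r) & S(u))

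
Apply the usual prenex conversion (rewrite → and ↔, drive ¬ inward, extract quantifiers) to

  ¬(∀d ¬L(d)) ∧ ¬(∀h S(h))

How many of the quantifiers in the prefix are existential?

2

Move each ¬ inward, flipping quantifiers it crosses:
  (∃d L(d)) ∧ (∃h ¬S(h))
All bound variables are already distinct, so no renaming is needed.
Extract every quantifier outward, since the variables are now distinct and don't occur free across branches:
  ∃d ∃h (L(d) ∧ ¬S(h))
The prefix is ∃d ∃h: 0 universal, 2 existential.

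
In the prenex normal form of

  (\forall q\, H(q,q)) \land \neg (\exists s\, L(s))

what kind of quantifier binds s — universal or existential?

Move each ¬ inward, flipping quantifiers it crosses:
  (\forall q\, H(q,q)) \land (\forall s\, \neg L(s))
All bound variables are already distinct, so no renaming is needed.
Finally move all quantifiers to the prefix:
  \forall q\, \forall s\, (H(q,q) \land \neg L(s))
The quantifier \exists s sits under an odd number of negations, so it flips to \forall s.

universal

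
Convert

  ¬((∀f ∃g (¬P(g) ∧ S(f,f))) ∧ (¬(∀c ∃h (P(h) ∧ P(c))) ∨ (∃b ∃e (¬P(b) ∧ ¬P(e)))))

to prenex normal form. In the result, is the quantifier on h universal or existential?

Drive negations inward (¬∀x A ≡ ∃x ¬A, ¬∃x A ≡ ∀x ¬A, De Morgan for ∧/∨):
  (∃f ∀g (P(g) ∨ ¬S(f,f))) ∨ (∀c ∃h (P(h) ∧ P(c))) ∧ (∀b ∀e (P(b) ∨ P(e)))
All bound variables are already distinct, so no renaming is needed.
Extract every quantifier outward, since the variables are now distinct and don't occur free across branches:
  ∃f ∀g ∀c ∃h ∀b ∀e (P(g) ∨ ¬S(f,f) ∨ P(h) ∧ P(c) ∧ (P(b) ∨ P(e)))
The quantifier ∃h sits under an even number of negations, so it remains existential.

existential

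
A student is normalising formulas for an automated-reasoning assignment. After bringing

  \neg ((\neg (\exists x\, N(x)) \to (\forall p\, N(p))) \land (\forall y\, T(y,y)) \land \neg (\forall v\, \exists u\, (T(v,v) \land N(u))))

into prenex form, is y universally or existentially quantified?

existential

First replace A → B with ¬A ∨ B.
  \neg ((\neg \neg (\exists x\, N(x)) \lor (\forall p\, N(p))) \land (\forall y\, T(y,y)) \land \neg (\forall v\, \exists u\, (T(v,v) \land N(u))))
Push ¬ through the quantifiers and connectives to reach negation normal form:
  (\forall x\, \neg N(x)) \land (\exists p\, \neg N(p)) \lor (\exists y\, \neg T(y,y)) \lor (\forall v\, \exists u\, (T(v,v) \land N(u)))
Pull the quantifiers to the front (each side's bound variable is not free in the other side):
  \forall x\, \exists p\, \exists y\, \forall v\, \exists u\, (\neg N(x) \land \neg N(p) \lor \neg T(y,y) \lor T(v,v) \land N(u))
The quantifier \forall y sits under an odd number of negations (counting the antecedent side of each →), so it flips to \exists y.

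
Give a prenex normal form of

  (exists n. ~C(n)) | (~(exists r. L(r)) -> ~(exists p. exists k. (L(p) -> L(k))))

Eliminate → and ↔ using ¬ and ∨.
  (exists n. ~C(n)) | ~~(exists r. L(r)) | ~(exists p. exists k. (~L(p) | L(k)))
Move each ¬ inward, flipping quantifiers it crosses:
  (exists n. ~C(n)) | (exists r. L(r)) | (forall p. forall k. (L(p) & ~L(k)))
All bound variables are already distinct, so no renaming is needed.
Extract every quantifier outward, since the variables are now distinct and don't occur free across branches:
  exists n. exists r. forall p. forall k. (~C(n) | L(r) | L(p) & ~L(k))

exists n. exists r. forall p. forall k. (~C(n) | L(r) | L(p) & ~L(k))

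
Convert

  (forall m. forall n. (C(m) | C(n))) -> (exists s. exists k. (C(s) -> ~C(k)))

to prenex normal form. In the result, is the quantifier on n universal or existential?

Rewrite implications/biconditionals: A → B as ¬A ∨ B.
  ~(forall m. forall n. (C(m) | C(n))) | (exists s. exists k. (~C(s) | ~C(k)))
Push ¬ through the quantifiers and connectives to reach negation normal form:
  (exists m. exists n. (~C(m) & ~C(n))) | (exists s. exists k. (~C(s) | ~C(k)))
All bound variables are already distinct, so no renaming is needed.
Extract every quantifier outward, since the variables are now distinct and don't occur free across branches:
  exists m. exists n. exists s. exists k. (~C(m) & ~C(n) | ~C(s) | ~C(k))
The quantifier forall n sits under an odd number of negations (counting the antecedent side of each →), so it flips to exists n.

existential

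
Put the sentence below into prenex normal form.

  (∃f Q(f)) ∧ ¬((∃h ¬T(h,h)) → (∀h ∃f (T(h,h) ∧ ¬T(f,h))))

Eliminate → and ↔ using ¬ and ∨.
  (∃f Q(f)) ∧ ¬(¬(∃h ¬T(h,h)) ∨ (∀h ∃f (T(h,h) ∧ ¬T(f,h))))
Push ¬ through the quantifiers and connectives to reach negation normal form:
  (∃f Q(f)) ∧ (∃h ¬T(h,h)) ∧ (∃h ∀f (¬T(h,h) ∨ T(f,h)))
Rename bound variables to avoid capture: h↦a, f↦v.
  (∃f Q(f)) ∧ (∃h ¬T(h,h)) ∧ (∃a ∀v (¬T(a,a) ∨ T(v,a)))
Pull the quantifiers to the front (each side's bound variable is not free in the other side):
  ∃f ∃h ∃a ∀v (Q(f) ∧ ¬T(h,h) ∧ (¬T(a,a) ∨ T(v,a)))

∃f ∃h ∃a ∀v (Q(f) ∧ ¬T(h,h) ∧ (¬T(a,a) ∨ T(v,a)))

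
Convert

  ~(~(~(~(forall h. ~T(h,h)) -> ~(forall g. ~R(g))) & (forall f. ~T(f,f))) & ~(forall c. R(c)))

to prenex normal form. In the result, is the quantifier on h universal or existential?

existential

First replace A → B with ¬A ∨ B.
  ~(~(~(~~(forall h. ~T(h,h)) | ~(forall g. ~R(g))) & (forall f. ~T(f,f))) & ~(forall c. R(c)))
Move each ¬ inward, flipping quantifiers it crosses:
  (exists h. T(h,h)) & (forall g. ~R(g)) & (forall f. ~T(f,f)) | (forall c. R(c))
All bound variables are already distinct, so no renaming is needed.
Pull the quantifiers to the front (each side's bound variable is not free in the other side):
  exists h. forall g. forall f. forall c. (T(h,h) & ~R(g) & ~T(f,f) | R(c))
The quantifier forall h sits under an odd number of negations (counting the antecedent side of each →), so it flips to exists h.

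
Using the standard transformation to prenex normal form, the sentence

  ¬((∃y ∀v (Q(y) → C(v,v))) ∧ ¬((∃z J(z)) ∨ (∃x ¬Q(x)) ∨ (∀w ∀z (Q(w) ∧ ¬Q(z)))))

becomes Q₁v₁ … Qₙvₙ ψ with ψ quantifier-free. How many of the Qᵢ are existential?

3

Eliminate → and ↔ using ¬ and ∨.
  ¬((∃y ∀v (¬Q(y) ∨ C(v,v))) ∧ ¬((∃z J(z)) ∨ (∃x ¬Q(x)) ∨ (∀w ∀z (Q(w) ∧ ¬Q(z)))))
Drive negations inward (¬∀x A ≡ ∃x ¬A, ¬∃x A ≡ ∀x ¬A, De Morgan for ∧/∨):
  (∀y ∃v (Q(y) ∧ ¬C(v,v))) ∨ (∃z J(z)) ∨ (∃x ¬Q(x)) ∨ (∀w ∀z (Q(w) ∧ ¬Q(z)))
Rename bound variables to avoid capture: z↦u.
  (∀y ∃v (Q(y) ∧ ¬C(v,v))) ∨ (∃z J(z)) ∨ (∃x ¬Q(x)) ∨ (∀w ∀u (Q(w) ∧ ¬Q(u)))
Finally move all quantifiers to the prefix:
  ∀y ∃v ∃z ∃x ∀w ∀u (Q(y) ∧ ¬C(v,v) ∨ J(z) ∨ ¬Q(x) ∨ Q(w) ∧ ¬Q(u))
The prefix is ∀y ∃v ∃z ∃x ∀w ∀u: 3 universal, 3 existential.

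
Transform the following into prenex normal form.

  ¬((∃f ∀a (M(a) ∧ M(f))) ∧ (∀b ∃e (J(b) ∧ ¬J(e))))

Drive negations inward (¬∀x A ≡ ∃x ¬A, ¬∃x A ≡ ∀x ¬A, De Morgan for ∧/∨):
  (∀f ∃a (¬M(a) ∨ ¬M(f))) ∨ (∃b ∀e (¬J(b) ∨ J(e)))
All bound variables are already distinct, so no renaming is needed.
Extract every quantifier outward, since the variables are now distinct and don't occur free across branches:
  ∀f ∃a ∃b ∀e (¬M(a) ∨ ¬M(f) ∨ ¬J(b) ∨ J(e))

∀f ∃a ∃b ∀e (¬M(a) ∨ ¬M(f) ∨ ¬J(b) ∨ J(e))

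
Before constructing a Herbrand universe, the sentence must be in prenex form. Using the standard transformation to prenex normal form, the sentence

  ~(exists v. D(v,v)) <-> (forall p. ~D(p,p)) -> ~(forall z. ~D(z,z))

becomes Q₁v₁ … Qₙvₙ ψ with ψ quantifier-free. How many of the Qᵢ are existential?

First replace A → B with ¬A ∨ B; A ↔ B as (¬A ∨ B) ∧ (¬B ∨ A).
  (~~(exists v. D(v,v)) | ~(forall p. ~D(p,p)) | ~(forall z. ~D(z,z))) & (~(~(forall p. ~D(p,p)) | ~(forall z. ~D(z,z))) | ~(exists v. D(v,v)))
Push ¬ through the quantifiers and connectives to reach negation normal form:
  ((exists v. D(v,v)) | (exists p. D(p,p)) | (exists z. D(z,z))) & ((forall p. ~D(p,p)) & (forall z. ~D(z,z)) | (forall v. ~D(v,v)))
Give each quantifier a distinct variable: p↦v1, z↦t, v↦r.
  ((exists v. D(v,v)) | (exists p. D(p,p)) | (exists z. D(z,z))) & ((forall v1. ~D(v1,v1)) & (forall t. ~D(t,t)) | (forall r. ~D(r,r)))
Finally move all quantifiers to the prefix:
  exists v. exists p. exists z. forall v1. forall t. forall r. ((D(v,v) | D(p,p) | D(z,z)) & (~D(v1,v1) & ~D(t,t) | ~D(r,r)))
The prefix is exists v exists p exists z forall v1 forall t forall r: 3 universal, 3 existential.

3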